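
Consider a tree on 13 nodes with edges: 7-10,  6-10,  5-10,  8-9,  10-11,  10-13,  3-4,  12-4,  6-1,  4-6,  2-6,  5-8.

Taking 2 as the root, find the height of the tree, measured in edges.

5

The longest root-to-leaf path is 2–6–10–5–8–9 (5 edges).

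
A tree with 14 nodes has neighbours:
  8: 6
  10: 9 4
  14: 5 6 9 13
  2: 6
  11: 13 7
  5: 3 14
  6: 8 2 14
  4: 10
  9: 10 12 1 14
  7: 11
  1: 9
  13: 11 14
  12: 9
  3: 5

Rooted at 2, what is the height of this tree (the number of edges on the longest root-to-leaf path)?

5

The longest root-to-leaf path is 2 → 6 → 14 → 13 → 11 → 7 (5 edges).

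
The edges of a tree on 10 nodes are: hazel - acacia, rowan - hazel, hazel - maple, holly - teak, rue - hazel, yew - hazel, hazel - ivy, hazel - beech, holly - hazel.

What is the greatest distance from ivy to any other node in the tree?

3

The node farthest from ivy is teak, via ivy-hazel-holly-teak — 3 edges.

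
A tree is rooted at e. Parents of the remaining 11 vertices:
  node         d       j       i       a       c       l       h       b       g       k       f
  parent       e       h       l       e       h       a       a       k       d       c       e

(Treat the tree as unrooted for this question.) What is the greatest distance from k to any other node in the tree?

Distances from k peak at 6, attained at g.
k–c–h–a–e–d–g

6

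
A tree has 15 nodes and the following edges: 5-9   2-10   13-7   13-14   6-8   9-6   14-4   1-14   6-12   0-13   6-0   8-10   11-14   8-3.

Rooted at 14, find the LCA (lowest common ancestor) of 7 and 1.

Ancestors of 7 (toward the root): 7, 13, 14.
Ancestors of 1: 1, 14.
The deepest node appearing in both lists is 14.

14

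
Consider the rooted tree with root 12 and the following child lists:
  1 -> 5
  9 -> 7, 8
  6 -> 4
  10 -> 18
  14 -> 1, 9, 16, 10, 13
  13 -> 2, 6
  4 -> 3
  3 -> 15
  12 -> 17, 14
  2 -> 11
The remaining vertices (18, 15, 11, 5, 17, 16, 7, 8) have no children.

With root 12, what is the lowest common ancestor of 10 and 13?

10's ancestor chain is 10, 14, 12 and 13's is 13, 14, 12; they first meet at 14.

14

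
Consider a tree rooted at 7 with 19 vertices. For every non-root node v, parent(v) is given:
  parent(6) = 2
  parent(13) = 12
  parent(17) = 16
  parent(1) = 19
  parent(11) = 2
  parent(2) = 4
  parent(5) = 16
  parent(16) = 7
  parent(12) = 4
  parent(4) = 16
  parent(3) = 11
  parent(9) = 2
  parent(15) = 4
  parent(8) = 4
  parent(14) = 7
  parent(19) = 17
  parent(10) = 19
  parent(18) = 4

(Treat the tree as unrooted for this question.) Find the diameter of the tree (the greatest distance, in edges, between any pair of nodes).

7

BFS from 3 reaches 10 last, at distance 7; BFS from 10 confirms no node is farther.
Path: 3–11–2–4–16–17–19–10.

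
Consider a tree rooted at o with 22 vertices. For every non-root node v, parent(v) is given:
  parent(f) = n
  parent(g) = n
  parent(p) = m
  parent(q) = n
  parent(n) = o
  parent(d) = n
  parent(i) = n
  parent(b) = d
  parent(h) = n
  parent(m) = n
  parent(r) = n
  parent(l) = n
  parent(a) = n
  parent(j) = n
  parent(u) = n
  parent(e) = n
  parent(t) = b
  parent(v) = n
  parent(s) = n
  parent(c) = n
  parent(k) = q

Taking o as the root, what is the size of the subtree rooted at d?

3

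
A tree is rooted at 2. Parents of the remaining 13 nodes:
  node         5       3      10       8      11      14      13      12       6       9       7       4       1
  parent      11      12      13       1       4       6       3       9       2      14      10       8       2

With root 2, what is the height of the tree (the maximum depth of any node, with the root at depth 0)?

7 sits deepest: 2 – 6 – 14 – 9 – 12 – 3 – 13 – 10 – 7 — 8 edges from the root.

8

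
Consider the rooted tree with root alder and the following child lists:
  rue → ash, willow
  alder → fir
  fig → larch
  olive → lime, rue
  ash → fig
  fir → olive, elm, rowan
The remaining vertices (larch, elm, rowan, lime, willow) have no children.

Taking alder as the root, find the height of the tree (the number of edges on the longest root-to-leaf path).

larch sits deepest: alder-fir-olive-rue-ash-fig-larch — 6 edges from the root.

6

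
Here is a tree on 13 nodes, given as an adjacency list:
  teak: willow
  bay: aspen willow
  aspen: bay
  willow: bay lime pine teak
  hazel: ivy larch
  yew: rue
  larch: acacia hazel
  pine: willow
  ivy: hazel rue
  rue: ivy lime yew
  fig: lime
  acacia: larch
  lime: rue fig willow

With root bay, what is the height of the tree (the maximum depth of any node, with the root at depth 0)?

7

acacia sits deepest: bay → willow → lime → rue → ivy → hazel → larch → acacia — 7 edges from the root.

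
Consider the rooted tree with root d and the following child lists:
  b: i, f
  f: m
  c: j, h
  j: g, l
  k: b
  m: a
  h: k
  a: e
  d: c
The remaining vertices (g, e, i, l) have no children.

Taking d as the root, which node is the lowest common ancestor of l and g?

Ancestors of l (toward the root): l, j, c, d.
Ancestors of g: g, j, c, d.
The deepest node appearing in both lists is j.

j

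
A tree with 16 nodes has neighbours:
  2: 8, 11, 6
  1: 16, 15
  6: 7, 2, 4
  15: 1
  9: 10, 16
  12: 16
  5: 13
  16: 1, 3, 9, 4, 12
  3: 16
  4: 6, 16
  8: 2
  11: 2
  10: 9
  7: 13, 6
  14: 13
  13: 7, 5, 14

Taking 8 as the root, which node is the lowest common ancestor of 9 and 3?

16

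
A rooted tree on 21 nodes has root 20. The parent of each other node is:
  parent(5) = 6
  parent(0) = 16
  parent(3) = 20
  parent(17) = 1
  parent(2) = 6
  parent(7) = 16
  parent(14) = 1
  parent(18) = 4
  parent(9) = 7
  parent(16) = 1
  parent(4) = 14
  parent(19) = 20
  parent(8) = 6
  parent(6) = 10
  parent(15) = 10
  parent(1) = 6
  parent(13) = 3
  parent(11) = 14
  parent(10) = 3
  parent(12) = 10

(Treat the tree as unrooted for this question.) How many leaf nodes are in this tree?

The leaves are 0, 2, 5, 8, 9, 11, 12, 13, 15, 17, 18, 19.
That is 12 leaves.

12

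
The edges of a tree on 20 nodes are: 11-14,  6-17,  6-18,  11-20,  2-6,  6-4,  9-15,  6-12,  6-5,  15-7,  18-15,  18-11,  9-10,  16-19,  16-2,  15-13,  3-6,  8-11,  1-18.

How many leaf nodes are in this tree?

Exactly 13 nodes have a single neighbour: 1, 3, 4, 5, 7, 8, 10, 12, 13, 14, 17, 19, 20.

13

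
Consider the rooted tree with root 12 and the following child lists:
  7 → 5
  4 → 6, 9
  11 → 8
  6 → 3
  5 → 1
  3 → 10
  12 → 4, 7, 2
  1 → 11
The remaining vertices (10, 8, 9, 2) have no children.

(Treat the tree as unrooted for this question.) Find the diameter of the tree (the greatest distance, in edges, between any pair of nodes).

Starting from 8, a farthest node is 10 at distance 9.
One longest path: 8 - 11 - 1 - 5 - 7 - 12 - 4 - 6 - 3 - 10.
So the diameter is 9.

9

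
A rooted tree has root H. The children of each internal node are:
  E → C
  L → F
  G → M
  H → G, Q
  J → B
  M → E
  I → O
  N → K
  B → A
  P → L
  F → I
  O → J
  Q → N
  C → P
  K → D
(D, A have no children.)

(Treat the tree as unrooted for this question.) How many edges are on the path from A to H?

Walking from A: A – B – J – O – I – F – L – P – C – E – M – G – H. Length 12.

12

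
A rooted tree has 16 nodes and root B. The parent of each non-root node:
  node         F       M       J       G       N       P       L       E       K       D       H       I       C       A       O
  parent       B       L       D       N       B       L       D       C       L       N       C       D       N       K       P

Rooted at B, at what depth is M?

Path from B to M: B → N → D → L → M, which has 4 edges.

4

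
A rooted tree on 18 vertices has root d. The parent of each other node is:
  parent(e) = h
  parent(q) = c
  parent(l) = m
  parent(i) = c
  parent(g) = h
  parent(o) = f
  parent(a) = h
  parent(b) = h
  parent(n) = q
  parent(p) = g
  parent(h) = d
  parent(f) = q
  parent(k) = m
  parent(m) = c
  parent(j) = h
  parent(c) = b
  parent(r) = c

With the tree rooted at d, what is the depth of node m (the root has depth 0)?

4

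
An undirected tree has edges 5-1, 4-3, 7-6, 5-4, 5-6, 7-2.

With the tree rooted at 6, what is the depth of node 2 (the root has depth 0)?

Climbing from 2 to the root: 2 – 7 – 6. That's 2 steps.

2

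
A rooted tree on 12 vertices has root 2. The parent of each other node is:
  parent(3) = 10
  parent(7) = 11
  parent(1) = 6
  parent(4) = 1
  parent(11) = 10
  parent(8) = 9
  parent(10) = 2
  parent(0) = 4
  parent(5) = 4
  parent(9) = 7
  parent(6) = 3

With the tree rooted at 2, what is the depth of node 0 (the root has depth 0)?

6

2 → 10 → 3 → 6 → 1 → 4 → 0 — 6 edges.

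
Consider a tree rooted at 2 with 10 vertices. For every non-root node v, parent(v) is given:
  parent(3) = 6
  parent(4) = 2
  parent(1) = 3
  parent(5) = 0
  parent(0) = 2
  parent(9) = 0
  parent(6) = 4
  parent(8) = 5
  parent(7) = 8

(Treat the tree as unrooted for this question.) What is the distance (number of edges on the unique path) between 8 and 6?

5

8 - 5 - 0 - 2 - 4 - 6: 5 edges.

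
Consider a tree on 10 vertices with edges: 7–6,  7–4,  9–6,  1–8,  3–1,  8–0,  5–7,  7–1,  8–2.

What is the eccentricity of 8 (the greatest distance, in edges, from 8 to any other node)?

4

Distances from 8 peak at 4, attained at 9.
8 – 1 – 7 – 6 – 9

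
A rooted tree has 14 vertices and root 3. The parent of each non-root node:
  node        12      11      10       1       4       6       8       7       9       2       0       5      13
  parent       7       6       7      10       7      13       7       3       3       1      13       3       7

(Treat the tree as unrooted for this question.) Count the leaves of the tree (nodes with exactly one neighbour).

8

Exactly 8 nodes have a single neighbour: 0, 2, 4, 5, 8, 9, 11, 12.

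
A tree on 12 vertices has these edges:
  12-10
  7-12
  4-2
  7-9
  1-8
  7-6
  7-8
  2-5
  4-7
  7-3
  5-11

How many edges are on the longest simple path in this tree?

BFS from 11 reaches 1 last, at distance 6; BFS from 1 confirms no node is farther.
Path: 11–5–2–4–7–8–1.

6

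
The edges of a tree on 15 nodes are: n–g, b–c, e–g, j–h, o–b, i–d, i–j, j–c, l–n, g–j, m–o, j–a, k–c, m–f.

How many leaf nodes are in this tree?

Degree-1 nodes: a, d, e, f, h, k, l — 7 of them.

7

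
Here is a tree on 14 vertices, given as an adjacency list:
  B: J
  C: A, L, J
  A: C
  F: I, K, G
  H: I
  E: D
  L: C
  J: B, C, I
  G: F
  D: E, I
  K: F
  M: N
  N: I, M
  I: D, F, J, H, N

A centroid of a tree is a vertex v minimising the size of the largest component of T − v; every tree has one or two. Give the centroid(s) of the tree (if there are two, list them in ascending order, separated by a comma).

Delete I: the remaining components have sizes 5, 3, 2, 2, 1. Max 5 ≤ 7, so I is a centroid.
No neighbour of I does as well, so I is the unique centroid.

I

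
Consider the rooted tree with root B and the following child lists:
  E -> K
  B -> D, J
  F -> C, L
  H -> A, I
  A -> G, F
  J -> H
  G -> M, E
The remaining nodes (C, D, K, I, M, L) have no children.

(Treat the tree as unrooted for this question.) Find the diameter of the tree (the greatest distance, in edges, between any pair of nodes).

7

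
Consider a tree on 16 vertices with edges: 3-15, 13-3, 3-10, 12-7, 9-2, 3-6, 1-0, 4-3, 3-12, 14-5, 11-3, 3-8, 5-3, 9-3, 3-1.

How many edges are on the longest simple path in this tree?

A longest path is 7 – 12 – 3 – 1 – 0, with 4 edges.

4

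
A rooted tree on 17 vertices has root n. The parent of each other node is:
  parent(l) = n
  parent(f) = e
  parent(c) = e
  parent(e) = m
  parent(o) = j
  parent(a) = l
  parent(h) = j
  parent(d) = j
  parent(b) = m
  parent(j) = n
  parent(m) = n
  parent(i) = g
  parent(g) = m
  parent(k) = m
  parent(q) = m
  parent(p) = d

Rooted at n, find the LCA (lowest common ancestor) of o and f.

Path o→root: o j n; path f→root: f e m n.
First common node: n.

n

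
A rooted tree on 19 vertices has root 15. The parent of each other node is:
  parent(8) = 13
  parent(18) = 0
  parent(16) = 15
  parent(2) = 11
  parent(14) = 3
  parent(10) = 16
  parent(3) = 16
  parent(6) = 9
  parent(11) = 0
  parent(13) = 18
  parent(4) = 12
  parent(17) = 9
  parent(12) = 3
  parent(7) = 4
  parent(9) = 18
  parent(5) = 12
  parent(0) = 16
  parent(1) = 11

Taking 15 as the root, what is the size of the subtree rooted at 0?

10

The subtree rooted at 0 contains: 0, 18, 11, 9, 13, 1, 2, 6, 17, 8 — 10 nodes.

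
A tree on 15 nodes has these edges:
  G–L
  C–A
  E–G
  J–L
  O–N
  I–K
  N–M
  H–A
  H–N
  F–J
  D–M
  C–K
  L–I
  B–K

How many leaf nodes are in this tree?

The leaves are B, D, E, F, O.
That is 5 leaves.

5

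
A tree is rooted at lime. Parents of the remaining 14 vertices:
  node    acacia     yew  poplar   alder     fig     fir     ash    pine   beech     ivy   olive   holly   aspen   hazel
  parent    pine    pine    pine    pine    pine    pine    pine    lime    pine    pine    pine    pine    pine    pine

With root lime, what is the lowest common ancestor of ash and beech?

Path ash→root: ash pine lime; path beech→root: beech pine lime.
First common node: pine.

pine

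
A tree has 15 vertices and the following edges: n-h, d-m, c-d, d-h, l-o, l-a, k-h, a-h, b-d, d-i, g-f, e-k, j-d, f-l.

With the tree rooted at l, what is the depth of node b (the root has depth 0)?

l → a → h → d → b — 4 edges.

4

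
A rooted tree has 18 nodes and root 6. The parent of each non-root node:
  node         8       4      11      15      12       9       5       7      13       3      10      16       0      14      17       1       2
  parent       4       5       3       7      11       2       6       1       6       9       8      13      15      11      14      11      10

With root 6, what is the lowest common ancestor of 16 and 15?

16's ancestor chain is 16, 13, 6 and 15's is 15, 7, 1, 11, 3, 9, 2, 10, 8, 4, 5, 6; they first meet at 6.

6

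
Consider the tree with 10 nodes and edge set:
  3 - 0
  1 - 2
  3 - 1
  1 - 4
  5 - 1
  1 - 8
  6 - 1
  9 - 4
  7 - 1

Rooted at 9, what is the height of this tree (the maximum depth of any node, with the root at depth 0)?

4

A deepest node is 0, reached by 9–4–1–3–0.
That path has 4 edges, so the height is 4.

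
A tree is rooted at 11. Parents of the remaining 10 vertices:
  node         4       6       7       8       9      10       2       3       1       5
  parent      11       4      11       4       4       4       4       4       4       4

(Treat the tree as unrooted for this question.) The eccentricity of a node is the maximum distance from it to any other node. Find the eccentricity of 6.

3

Distances from 6 peak at 3, attained at 7.
6-4-11-7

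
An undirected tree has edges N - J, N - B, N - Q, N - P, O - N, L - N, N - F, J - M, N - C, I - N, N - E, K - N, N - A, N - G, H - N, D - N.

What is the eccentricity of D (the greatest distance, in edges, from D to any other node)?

3

A farthest node from D is M.
The path D – N – J – M has 3 edges.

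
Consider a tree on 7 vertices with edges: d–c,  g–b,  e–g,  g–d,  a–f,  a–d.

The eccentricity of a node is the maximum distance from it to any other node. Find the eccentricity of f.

The node farthest from f is e (b also at distance 4), via f-a-d-g-e — 4 edges.

4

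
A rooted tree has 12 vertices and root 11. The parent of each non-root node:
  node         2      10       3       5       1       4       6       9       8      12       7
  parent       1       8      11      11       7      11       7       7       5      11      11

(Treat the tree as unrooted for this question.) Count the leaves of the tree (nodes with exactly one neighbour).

7

Exactly 7 nodes have a single neighbour: 2, 3, 4, 6, 9, 10, 12.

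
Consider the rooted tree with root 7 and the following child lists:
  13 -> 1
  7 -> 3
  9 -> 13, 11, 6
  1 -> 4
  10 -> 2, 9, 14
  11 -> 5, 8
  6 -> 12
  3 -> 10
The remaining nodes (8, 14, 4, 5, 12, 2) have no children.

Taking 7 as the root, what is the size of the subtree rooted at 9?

Descendants of 9 (including itself): 9, 13, 11, 6, 1, 5, 8, 12, 4. That's 9.

9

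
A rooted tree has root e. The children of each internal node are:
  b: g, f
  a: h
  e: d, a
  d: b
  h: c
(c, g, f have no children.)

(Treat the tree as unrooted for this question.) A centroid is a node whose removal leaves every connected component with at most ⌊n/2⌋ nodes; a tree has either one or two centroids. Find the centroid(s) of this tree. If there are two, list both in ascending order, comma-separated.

d, e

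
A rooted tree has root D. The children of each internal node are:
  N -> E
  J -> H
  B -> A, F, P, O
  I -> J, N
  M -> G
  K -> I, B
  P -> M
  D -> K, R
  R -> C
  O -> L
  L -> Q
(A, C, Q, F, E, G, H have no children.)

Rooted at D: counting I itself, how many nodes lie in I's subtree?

5

I's subtree: {I, N, J, E, H}, size 5.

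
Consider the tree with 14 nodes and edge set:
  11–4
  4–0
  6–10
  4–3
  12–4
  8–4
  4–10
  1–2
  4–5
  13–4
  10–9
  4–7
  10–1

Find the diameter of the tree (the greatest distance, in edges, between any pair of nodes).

A longest path is 2-1-10-4-8, with 4 edges.

4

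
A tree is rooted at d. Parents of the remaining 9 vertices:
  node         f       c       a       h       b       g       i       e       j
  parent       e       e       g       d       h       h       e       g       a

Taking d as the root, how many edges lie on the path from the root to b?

2

Climbing from b to the root: b–h–d. That's 2 steps.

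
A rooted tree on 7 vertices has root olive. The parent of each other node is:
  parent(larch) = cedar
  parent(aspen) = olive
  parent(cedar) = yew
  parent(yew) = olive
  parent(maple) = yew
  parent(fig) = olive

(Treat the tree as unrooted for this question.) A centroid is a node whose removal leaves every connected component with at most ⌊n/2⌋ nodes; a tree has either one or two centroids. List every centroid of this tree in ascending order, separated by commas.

yew

Delete yew: the remaining components have sizes 3, 2, 1. Max 3 ≤ 3, so yew is a centroid.
No neighbour of yew does as well, so yew is the unique centroid.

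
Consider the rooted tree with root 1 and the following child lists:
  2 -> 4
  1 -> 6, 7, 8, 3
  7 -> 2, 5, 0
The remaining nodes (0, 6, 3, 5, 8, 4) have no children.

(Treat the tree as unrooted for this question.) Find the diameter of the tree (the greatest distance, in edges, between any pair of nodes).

4

Starting from 4, a farthest node is 3 at distance 4.
One longest path: 4–2–7–1–3.
So the diameter is 4.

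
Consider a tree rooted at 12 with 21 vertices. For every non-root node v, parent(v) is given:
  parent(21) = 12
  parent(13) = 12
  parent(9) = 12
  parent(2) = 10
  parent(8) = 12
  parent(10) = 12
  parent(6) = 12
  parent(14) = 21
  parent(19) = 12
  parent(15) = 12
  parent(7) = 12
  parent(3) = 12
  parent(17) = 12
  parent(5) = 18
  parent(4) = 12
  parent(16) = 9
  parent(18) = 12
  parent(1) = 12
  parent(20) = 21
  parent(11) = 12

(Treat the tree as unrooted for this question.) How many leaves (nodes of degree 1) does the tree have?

16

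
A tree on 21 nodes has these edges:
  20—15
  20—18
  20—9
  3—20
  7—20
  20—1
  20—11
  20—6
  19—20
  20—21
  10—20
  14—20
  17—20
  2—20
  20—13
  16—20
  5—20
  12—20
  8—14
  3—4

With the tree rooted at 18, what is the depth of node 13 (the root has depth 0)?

18 → 20 → 13 — 2 edges.

2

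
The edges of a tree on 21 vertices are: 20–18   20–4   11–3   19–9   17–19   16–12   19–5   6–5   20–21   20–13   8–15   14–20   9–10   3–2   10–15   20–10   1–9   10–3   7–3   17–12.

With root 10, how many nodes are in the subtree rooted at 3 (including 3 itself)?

4

Descendants of 3 (including itself): 3, 7, 2, 11. That's 4.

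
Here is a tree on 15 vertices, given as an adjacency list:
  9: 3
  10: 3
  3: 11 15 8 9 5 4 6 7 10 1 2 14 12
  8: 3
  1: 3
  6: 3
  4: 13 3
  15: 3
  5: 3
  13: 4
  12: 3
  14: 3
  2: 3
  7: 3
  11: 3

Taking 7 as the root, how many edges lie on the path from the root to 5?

2

Path from 7 to 5: 7 → 3 → 5, which has 2 edges.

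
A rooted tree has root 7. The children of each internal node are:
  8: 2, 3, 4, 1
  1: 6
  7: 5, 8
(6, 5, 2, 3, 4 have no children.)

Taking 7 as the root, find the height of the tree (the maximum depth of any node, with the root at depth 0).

3

A deepest node is 6, reached by 7 – 8 – 1 – 6.
That path has 3 edges, so the height is 3.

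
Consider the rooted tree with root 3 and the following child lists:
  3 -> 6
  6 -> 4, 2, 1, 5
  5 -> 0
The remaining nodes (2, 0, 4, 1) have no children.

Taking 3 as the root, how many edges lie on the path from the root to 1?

Climbing from 1 to the root: 1–6–3. That's 2 steps.

2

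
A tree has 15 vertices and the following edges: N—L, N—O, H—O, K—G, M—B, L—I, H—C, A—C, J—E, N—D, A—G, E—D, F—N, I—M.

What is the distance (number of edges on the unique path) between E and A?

E – D – N – O – H – C – A: 6 edges.

6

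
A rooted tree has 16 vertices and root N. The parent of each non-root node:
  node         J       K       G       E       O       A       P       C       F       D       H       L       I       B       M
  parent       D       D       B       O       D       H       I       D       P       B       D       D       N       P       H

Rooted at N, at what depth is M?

Path from N to M: N – I – P – B – D – H – M, which has 6 edges.

6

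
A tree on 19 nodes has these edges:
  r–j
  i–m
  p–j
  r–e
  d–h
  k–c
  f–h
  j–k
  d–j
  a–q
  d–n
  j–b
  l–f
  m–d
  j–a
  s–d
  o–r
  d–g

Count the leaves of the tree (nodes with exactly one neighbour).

Degree-1 nodes: b, c, e, g, i, l, n, o, p, q, s — 11 of them.

11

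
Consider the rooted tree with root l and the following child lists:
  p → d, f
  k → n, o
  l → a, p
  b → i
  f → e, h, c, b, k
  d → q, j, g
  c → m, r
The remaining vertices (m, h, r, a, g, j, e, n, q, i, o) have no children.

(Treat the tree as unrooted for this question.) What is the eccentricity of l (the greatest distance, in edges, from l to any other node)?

The node farthest from l is n (o, r, m, i also at distance 4), via l-p-f-k-n — 4 edges.

4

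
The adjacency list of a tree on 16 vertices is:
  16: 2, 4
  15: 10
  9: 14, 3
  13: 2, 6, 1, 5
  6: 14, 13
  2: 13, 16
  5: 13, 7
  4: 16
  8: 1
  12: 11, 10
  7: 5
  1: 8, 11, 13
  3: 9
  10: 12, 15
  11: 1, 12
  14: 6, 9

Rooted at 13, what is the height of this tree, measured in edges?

5

15 sits deepest: 13–1–11–12–10–15 — 5 edges from the root.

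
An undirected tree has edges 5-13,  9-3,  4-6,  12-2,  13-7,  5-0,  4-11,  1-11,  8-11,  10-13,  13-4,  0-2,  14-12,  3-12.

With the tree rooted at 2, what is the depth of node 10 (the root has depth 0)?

4

2 → 0 → 5 → 13 → 10 — 4 edges.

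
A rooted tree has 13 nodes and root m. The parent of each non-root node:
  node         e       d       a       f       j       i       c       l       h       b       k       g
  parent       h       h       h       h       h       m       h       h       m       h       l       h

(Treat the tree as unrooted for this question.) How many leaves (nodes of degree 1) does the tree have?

Exactly 10 nodes have a single neighbour: a, b, c, d, e, f, g, i, j, k.

10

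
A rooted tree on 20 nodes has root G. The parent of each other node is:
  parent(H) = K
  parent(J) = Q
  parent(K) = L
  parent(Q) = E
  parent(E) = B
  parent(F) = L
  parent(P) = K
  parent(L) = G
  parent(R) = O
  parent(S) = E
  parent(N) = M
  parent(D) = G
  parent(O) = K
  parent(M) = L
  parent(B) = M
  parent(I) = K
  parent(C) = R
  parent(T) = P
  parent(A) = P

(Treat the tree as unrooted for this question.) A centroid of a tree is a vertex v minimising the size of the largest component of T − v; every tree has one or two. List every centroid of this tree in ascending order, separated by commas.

L

Removing L splits the tree into components of sizes 9, 7, 2, 1; the largest is 9 ≤ ⌊20/2⌋ = 10.
No neighbour of L does as well, so L is the unique centroid.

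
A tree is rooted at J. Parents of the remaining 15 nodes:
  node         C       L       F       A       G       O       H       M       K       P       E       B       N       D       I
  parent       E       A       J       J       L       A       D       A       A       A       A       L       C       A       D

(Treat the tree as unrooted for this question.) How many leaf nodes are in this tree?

10

Degree-1 nodes: B, F, G, H, I, K, M, N, O, P — 10 of them.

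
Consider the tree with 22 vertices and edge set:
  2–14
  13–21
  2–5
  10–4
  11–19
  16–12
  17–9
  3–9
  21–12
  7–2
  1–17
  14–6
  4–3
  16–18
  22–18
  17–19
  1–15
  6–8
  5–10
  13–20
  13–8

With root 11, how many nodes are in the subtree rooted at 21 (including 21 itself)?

The subtree rooted at 21 contains: 21, 12, 16, 18, 22 — 5 nodes.

5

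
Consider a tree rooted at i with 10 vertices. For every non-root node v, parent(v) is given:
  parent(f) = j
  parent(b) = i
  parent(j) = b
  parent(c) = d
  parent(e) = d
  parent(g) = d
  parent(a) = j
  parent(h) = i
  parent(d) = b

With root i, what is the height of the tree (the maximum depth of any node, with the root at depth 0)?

3

The longest root-to-leaf path is i → b → d → g (3 edges).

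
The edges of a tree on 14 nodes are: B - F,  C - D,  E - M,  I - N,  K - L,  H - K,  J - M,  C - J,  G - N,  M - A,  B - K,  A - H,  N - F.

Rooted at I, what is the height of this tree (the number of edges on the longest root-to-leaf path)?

10

The longest root-to-leaf path is I → N → F → B → K → H → A → M → J → C → D (10 edges).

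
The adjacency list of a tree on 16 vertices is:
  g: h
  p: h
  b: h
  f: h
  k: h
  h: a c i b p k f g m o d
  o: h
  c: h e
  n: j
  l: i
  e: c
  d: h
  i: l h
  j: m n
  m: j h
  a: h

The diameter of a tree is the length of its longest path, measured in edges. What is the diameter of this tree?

5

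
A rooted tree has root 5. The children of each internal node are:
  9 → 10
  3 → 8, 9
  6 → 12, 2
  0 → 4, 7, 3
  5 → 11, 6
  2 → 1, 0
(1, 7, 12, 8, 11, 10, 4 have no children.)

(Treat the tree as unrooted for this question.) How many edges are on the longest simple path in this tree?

BFS from 11 reaches 10 last, at distance 7; BFS from 10 confirms no node is farther.
Path: 11 – 5 – 6 – 2 – 0 – 3 – 9 – 10.

7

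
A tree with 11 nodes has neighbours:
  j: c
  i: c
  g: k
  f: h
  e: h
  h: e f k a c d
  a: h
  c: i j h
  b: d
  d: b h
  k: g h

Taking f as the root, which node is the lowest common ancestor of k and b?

h

k's ancestor chain is k, h, f and b's is b, d, h, f; they first meet at h.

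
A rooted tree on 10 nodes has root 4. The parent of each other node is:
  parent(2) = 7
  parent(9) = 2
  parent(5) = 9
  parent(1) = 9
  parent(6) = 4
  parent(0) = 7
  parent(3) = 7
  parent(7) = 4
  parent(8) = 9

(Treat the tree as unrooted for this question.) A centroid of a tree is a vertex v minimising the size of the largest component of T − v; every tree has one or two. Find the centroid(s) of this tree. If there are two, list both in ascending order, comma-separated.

Delete 2: the remaining components have sizes 5, 4. Max 5 ≤ 5, so 2 is a centroid.
7 is adjacent to 2 and is also a centroid (the largest component after removing it is likewise 5).

2, 7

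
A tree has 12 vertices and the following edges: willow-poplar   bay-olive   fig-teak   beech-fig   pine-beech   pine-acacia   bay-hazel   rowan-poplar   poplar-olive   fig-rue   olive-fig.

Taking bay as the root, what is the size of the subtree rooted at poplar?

poplar's subtree: {poplar, willow, rowan}, size 3.

3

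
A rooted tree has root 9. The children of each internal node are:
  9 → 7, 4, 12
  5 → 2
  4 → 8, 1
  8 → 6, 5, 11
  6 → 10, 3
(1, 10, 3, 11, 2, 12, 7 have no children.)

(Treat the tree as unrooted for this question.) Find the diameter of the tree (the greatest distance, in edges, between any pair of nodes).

5

Starting from 2, a farthest node is 12 at distance 5.
One longest path: 2 - 5 - 8 - 4 - 9 - 12.
So the diameter is 5.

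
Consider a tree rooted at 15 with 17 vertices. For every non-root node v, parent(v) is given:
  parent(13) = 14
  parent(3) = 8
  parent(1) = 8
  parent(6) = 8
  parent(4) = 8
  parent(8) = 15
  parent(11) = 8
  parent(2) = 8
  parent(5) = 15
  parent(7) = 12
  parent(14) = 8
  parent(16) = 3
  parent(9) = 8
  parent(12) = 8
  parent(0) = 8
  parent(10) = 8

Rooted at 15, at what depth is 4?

2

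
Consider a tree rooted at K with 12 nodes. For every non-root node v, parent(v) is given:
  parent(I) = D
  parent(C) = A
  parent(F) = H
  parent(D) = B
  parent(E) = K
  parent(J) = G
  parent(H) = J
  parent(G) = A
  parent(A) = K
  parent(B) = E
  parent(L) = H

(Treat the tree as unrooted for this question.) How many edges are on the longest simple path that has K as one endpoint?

A farthest node from K is L (F also at distance 5).
The path K–A–G–J–H–L has 5 edges.

5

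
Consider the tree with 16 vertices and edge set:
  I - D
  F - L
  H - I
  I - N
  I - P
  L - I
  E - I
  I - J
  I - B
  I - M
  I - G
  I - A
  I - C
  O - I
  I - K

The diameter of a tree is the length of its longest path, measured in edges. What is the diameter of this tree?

3

Starting from F, a farthest node is K at distance 3.
One longest path: F-L-I-K.
So the diameter is 3.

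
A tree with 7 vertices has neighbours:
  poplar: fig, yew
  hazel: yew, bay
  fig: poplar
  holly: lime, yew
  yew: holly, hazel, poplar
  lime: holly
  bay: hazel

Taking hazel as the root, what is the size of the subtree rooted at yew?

5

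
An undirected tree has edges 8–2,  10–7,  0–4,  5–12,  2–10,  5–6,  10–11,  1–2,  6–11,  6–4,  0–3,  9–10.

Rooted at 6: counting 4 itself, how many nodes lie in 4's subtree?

3

4's subtree: {4, 0, 3}, size 3.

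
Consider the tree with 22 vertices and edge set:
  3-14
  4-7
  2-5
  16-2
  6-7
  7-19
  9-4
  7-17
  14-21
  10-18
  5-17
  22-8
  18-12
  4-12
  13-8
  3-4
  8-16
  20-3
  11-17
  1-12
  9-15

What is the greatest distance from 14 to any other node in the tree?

The node farthest from 14 is 13 (22 also at distance 9), via 14–3–4–7–17–5–2–16–8–13 — 9 edges.

9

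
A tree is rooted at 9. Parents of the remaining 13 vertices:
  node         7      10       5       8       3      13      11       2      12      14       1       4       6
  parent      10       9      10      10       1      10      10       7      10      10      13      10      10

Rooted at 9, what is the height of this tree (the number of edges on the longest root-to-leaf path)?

4

The longest root-to-leaf path is 9 → 10 → 13 → 1 → 3 (4 edges).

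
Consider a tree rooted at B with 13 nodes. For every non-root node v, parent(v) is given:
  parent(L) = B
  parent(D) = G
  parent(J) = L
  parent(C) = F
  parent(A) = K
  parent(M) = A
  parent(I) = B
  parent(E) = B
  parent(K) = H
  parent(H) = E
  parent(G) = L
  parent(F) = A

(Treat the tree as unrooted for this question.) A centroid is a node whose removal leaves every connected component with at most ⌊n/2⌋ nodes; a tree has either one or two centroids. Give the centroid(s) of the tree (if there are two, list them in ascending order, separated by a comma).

E

Removing E splits the tree into components of sizes 6, 6; the largest is 6 ≤ ⌊13/2⌋ = 6.
Every other node leaves some component of size > 6, so the centroid is unique.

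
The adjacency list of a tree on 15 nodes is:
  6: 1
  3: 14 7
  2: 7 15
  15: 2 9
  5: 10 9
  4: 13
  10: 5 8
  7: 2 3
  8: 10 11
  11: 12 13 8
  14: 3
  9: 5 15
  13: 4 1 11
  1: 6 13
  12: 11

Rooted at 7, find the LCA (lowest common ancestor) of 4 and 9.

Path 4→root: 4 13 11 8 10 5 9 15 2 7; path 9→root: 9 15 2 7.
First common node: 9.

9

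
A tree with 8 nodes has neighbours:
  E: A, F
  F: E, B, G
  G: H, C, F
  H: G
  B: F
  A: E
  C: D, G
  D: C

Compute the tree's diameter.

A longest path is A – E – F – G – C – D, with 5 edges.

5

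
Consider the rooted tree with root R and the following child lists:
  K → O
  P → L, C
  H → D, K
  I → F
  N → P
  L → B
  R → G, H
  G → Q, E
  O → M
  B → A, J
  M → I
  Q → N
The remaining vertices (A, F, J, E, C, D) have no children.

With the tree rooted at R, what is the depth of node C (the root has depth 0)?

Path from R to C: R – G – Q – N – P – C, which has 5 edges.

5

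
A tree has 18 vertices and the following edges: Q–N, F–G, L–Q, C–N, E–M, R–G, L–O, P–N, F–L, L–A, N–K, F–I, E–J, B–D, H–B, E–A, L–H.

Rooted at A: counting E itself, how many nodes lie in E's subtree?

3

The subtree rooted at E contains: E, M, J — 3 nodes.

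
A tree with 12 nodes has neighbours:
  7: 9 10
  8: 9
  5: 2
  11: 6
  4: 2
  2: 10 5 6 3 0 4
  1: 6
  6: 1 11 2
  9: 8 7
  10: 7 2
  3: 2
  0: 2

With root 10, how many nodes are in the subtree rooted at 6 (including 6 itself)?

6's subtree: {6, 11, 1}, size 3.

3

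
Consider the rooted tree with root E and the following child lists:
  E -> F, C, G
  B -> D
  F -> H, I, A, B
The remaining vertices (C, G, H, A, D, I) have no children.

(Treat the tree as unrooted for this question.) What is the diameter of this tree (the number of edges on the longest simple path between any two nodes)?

A longest path is G – E – F – B – D, with 4 edges.

4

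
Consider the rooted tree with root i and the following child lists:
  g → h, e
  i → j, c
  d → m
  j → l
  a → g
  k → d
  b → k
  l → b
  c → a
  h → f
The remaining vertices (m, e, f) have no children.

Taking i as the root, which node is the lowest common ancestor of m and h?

i

Path m→root: m d k b l j i; path h→root: h g a c i.
First common node: i.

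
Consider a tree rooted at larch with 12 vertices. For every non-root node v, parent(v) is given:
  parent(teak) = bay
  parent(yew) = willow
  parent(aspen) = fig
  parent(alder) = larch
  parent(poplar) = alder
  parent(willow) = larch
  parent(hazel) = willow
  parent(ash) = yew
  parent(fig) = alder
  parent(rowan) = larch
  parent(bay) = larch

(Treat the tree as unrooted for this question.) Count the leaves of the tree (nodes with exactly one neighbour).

The leaves are ash, aspen, hazel, poplar, rowan, teak.
That is 6 leaves.

6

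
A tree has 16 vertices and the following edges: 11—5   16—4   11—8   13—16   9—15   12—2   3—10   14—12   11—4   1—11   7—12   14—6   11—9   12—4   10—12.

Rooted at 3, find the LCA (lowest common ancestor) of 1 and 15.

11

Path 1→root: 1 11 4 12 10 3; path 15→root: 15 9 11 4 12 10 3.
First common node: 11.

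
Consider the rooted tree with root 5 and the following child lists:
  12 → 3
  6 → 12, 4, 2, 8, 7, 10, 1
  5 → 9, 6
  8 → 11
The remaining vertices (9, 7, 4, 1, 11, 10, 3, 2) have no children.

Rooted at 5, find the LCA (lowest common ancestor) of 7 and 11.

Ancestors of 7 (toward the root): 7, 6, 5.
Ancestors of 11: 11, 8, 6, 5.
The deepest node appearing in both lists is 6.

6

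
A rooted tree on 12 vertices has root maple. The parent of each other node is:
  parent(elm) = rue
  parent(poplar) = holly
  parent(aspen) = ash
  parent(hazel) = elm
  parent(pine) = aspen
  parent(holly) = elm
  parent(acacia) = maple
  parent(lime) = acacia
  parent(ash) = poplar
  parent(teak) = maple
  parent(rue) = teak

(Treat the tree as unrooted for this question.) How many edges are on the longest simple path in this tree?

10

A longest path is pine-aspen-ash-poplar-holly-elm-rue-teak-maple-acacia-lime, with 10 edges.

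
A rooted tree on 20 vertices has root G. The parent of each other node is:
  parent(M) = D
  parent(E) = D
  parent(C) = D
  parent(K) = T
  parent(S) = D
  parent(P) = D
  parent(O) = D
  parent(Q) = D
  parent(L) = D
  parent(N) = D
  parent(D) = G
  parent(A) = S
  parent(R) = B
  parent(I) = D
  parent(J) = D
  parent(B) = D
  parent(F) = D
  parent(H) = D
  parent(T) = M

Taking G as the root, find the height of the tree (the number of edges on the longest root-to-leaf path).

A deepest node is K, reached by G–D–M–T–K.
That path has 4 edges, so the height is 4.

4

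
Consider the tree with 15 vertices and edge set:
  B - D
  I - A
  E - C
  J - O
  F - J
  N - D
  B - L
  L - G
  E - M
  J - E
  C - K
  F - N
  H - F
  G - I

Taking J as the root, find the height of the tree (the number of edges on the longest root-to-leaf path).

8

A sits deepest: J – F – N – D – B – L – G – I – A — 8 edges from the root.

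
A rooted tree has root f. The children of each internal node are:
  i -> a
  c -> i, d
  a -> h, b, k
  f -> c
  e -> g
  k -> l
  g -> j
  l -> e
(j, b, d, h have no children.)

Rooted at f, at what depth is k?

4

Climbing from k to the root: k → a → i → c → f. That's 4 steps.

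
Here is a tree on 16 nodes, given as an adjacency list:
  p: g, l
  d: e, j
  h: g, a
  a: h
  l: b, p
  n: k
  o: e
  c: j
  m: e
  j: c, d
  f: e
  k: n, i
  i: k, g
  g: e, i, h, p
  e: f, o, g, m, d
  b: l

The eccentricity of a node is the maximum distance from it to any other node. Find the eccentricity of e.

4

The node farthest from e is n (b also at distance 4), via e-g-i-k-n — 4 edges.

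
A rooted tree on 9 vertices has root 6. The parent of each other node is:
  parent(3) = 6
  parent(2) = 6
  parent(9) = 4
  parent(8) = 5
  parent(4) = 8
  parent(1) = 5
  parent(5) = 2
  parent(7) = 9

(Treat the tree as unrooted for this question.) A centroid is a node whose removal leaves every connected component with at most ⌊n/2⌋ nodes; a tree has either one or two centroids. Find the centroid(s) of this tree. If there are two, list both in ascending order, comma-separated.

Removing 5 splits the tree into components of sizes 4, 3, 1; the largest is 4 ≤ ⌊9/2⌋ = 4.
Every other node leaves some component of size > 4, so the centroid is unique.

5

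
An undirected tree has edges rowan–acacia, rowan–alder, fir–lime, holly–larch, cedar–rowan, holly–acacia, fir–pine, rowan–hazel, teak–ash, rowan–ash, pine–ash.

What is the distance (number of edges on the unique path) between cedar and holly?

3

Walking from cedar: cedar–rowan–acacia–holly. Length 3.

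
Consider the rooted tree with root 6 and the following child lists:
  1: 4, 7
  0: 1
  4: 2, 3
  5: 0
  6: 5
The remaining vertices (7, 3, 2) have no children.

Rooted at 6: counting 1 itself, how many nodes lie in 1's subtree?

5

1's subtree: {1, 4, 7, 3, 2}, size 5.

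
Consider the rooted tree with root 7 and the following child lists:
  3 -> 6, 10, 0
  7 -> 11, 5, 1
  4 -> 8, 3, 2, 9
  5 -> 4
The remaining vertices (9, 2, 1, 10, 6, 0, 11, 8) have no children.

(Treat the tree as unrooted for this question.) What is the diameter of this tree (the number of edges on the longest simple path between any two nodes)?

5

BFS from 0 reaches 1 last, at distance 5; BFS from 1 confirms no node is farther.
Path: 0-3-4-5-7-1.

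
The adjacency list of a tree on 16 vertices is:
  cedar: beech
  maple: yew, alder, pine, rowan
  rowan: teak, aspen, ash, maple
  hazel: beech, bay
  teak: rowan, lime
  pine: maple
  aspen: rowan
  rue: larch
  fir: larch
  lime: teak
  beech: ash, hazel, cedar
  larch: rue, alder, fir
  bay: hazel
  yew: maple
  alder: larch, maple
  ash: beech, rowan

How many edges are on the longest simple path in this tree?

BFS from fir reaches bay last, at distance 8; BFS from bay confirms no node is farther.
Path: fir – larch – alder – maple – rowan – ash – beech – hazel – bay.

8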